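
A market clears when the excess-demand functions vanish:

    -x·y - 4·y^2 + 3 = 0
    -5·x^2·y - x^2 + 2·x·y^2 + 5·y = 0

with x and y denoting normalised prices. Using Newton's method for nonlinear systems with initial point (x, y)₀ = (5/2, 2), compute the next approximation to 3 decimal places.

At (5/2, 2): F = (-18.000, -38.750).
Jacobian J = [[-y, -x - 8·y], [-10·x·y - 2·x + 2·y^2, -5·x^2 + 4·x·y + 5]].
At the point, J = [[-2.000, -18.500], [-47.000, -6.250]] (det J = -857.000).
Solving J·Δ = −F gives Δ = (-0.705, -0.897).
Then the next iterate is (x, y)₁ = (1.795, 1.103).

(1.795, 1.103)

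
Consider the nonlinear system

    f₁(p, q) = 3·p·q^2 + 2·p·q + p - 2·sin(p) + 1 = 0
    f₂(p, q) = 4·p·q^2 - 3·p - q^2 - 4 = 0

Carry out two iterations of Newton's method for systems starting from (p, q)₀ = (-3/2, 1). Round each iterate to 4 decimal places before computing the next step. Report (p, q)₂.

At (-3/2, 1): F = (-6.005010, -6.5000).
Jacobian J = [[3·q^2 + 2·q - 2·cos(p) + 1, 6·p·q + 2·p], [4·q^2 - 3, 8·p·q - 2·q]].
At the point, J = [[5.858526, -12.0000], [1.0000, -14.0000]] (det J = -70.019358).
Solving J·Δ = −F gives Δ = (0.0867, -0.4581).
Then the next iterate is (p, q)₁ = (-1.4133, 0.5419).
Round to (-1.4133, 0.5419) and repeat: F = (-1.214859, -1.713850), J = [[2.651075, -7.421804], [-1.825378, -7.210738]].
Δ = (-0.1212, -0.2070), so (p, q)₂ = (-1.5345, 0.3349).

(-1.5345, 0.3349)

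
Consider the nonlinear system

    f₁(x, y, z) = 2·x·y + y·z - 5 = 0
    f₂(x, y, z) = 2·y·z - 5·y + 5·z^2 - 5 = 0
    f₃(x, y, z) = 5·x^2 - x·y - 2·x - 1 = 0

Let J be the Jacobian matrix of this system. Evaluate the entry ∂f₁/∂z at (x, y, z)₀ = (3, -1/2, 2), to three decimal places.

∂f₁/∂z = y.
At (3, -1/2, 2) this is -0.500.

-0.500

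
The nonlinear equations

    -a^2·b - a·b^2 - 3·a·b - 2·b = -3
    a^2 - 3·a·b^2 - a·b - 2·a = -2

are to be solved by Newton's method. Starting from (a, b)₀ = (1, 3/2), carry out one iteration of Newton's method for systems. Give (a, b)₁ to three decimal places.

At (1, 3/2): F = (-8.250, -7.250).
Jacobian J = [[-2·a·b - b^2 - 3·b, -a^2 - 2·a·b - 3·a - 2], [2·a - 3·b^2 - b - 2, -6·a·b - a]].
At the point, J = [[-9.750, -9.000], [-8.250, -10.000]] (det J = 23.250).
Solving J·Δ = −F gives Δ = (-0.742, -0.113).
Then the next iterate is (a, b)₁ = (0.258, 1.387).

(0.258, 1.387)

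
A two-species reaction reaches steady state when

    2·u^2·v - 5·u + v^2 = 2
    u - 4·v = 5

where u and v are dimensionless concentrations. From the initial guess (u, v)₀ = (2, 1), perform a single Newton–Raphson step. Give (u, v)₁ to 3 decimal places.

(5.727, 0.182)

At (2, 1): F = (-3.000, -7.000).
Jacobian J = [[4·u·v - 5, 2·u^2 + 2·v], [1, -4]].
At the point, J = [[3.000, 10.000], [1.000, -4.000]] (det J = -22.000).
Solving J·Δ = −F gives Δ = (3.727, -0.818).
Then the next iterate is (u, v)₁ = (5.727, 0.182).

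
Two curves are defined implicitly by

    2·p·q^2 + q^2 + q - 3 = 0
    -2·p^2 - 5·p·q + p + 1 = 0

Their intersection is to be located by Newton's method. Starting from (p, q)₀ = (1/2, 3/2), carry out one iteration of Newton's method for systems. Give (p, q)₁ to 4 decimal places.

(0.2565, 1.2280)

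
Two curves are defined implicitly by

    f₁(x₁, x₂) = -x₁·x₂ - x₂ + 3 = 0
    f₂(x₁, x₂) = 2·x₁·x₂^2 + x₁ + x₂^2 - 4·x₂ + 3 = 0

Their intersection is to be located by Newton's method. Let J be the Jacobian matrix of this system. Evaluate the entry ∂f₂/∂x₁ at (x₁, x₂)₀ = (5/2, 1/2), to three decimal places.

1.500

∂f₂/∂x₁ = 2·x₂^2 + 1.
At (5/2, 1/2) this is 1.500.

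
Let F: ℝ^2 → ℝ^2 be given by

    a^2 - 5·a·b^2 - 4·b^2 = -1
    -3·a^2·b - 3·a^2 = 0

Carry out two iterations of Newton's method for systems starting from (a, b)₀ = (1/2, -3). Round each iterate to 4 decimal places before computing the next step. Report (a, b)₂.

At (1/2, -3): F = (-57.2500, 1.5000).
Jacobian J = [[2·a - 5·b^2, -10·a·b - 8·b], [-6·a·b - 6·a, -3·a^2]].
At the point, J = [[-44.0000, 39.0000], [6.0000, -0.7500]] (det J = -201.0000).
Solving J·Δ = −F gives Δ = (-0.0774, 1.3806).
Then the next iterate is (a, b)₁ = (0.4226, -1.6194).
Round to (0.4226, -1.6194) and repeat: F = (-14.852485, 0.331857), J = [[-12.267082, 19.798784], [1.570551, -0.535772]].
Δ = (0.0566, 0.7852), so (a, b)₂ = (0.4792, -0.8342).

(0.4792, -0.8342)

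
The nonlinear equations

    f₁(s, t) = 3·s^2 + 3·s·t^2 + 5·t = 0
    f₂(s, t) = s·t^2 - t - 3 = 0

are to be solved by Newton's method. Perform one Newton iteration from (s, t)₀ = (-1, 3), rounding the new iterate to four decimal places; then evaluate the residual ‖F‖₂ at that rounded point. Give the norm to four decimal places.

At (-1, 3): F = (-9.0000, -15.0000).
Jacobian J = [[6·s + 3·t^2, 6·s·t + 5], [t^2, 2·s·t - 1]].
At the point, J = [[21.0000, -13.0000], [9.0000, -7.0000]] (det J = -30.0000).
Solving J·Δ = −F gives Δ = (-4.4000, -7.8000).
Then the next iterate is (s, t)₁ = (-5.4000, -4.8000).
Re-evaluating at (-5.4000, -4.8000): F = (-309.7680, -122.6160), so ‖F‖₂ = 333.1530.

333.1530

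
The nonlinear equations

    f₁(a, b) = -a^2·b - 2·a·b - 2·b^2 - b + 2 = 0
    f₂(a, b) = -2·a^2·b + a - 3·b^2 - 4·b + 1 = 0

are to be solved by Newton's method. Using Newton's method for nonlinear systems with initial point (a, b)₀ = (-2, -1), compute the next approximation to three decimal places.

At (-2, -1): F = (1.000, 8.000).
Jacobian J = [[-2·a·b - 2·b, -a^2 - 2·a - 4·b - 1], [-4·a·b + 1, -2·a^2 - 6·b - 4]].
At the point, J = [[-2.000, 3.000], [-7.000, -6.000]] (det J = 33.000).
Solving J·Δ = −F gives Δ = (0.909, 0.273).
Then the next iterate is (a, b)₁ = (-1.091, -0.727).

(-1.091, -0.727)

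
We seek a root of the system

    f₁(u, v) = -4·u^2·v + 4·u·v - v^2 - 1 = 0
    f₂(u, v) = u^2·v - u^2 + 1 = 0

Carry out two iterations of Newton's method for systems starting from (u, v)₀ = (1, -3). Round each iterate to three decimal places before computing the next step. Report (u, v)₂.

(0.913, -0.109)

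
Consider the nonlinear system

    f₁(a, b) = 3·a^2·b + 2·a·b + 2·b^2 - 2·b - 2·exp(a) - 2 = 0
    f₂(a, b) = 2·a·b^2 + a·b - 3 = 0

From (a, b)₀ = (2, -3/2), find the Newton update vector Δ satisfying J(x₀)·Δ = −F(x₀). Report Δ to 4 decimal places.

(-0.9251, 0.0225)

At (2, -3/2): F = (-33.278112, 3.0000).
Jacobian J = [[6·a·b + 2·b - 2·exp(a), 3·a^2 + 2·a + 4·b - 2], [2·b^2 + b, 4·a·b + a]].
At the point, J = [[-35.778112, 8.0000], [3.0000, -10.0000]] (det J = 333.781122).
Solving J·Δ = −F gives Δ = (-0.9251, 0.0225).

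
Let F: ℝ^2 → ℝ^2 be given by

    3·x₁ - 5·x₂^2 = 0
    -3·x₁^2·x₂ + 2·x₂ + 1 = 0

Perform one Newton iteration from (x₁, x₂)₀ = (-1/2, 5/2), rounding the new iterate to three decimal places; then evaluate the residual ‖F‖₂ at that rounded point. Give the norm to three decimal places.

At (-1/2, 5/2): F = (-32.750, 4.125).
Jacobian J = [[3, -10·x₂], [-6·x₁·x₂, -3·x₁^2 + 2]].
At the point, J = [[3.000, -25.000], [7.500, 1.250]] (det J = 191.250).
Solving J·Δ = −F gives Δ = (-0.325, -1.349).
Then the next iterate is (x₁, x₂)₁ = (-0.825, 1.151).
Re-evaluating at (-0.825, 1.151): F = (-9.09901, 0.95180), so ‖F‖₂ = 9.149.

9.149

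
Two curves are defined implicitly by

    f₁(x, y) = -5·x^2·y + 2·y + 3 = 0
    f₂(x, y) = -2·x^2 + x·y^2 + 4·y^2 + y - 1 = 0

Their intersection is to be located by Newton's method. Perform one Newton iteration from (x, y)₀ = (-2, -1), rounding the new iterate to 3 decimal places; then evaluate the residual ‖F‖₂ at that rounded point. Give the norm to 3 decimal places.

At (-2, -1): F = (21.000, -8.000).
Jacobian J = [[-10·x·y, -5·x^2 + 2], [-4·x + y^2, 2·x·y + 8·y + 1]].
At the point, J = [[-20.000, -18.000], [9.000, -3.000]] (det J = 222.000).
Solving J·Δ = −F gives Δ = (0.932, 0.131).
Then the next iterate is (x, y)₁ = (-1.068, -0.869).
Re-evaluating at (-1.068, -0.869): F = (6.21801, -1.93612), so ‖F‖₂ = 6.512.

6.512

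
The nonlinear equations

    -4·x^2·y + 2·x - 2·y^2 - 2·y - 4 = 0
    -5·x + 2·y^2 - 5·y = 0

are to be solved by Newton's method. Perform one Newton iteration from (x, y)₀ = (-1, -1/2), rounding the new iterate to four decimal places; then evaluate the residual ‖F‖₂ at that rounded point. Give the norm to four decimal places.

1675.9313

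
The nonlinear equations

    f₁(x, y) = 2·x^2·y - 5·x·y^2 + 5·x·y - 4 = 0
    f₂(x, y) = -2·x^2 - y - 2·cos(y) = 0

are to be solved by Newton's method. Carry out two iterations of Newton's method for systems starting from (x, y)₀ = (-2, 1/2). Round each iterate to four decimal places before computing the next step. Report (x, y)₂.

At (-2, 1/2): F = (-2.5000, -10.255165).
Jacobian J = [[4·x·y - 5·y^2 + 5·y, 2·x^2 - 10·x·y + 5·x], [-4·x, 2·sin(y) - 1]].
At the point, J = [[-2.7500, 8.0000], [8.0000, -0.041149]] (det J = -63.886840).
Solving J·Δ = −F gives Δ = (1.2858, 0.7545).
Then the next iterate is (x, y)₁ = (-0.7142, 1.2545).
Round to (-0.7142, 1.2545) and repeat: F = (-1.580091, -2.896761), J = [[-5.180207, 6.408802], [2.8568, 0.900788]].
Δ = (0.7461, 0.8496), so (x, y)₂ = (0.0319, 2.1041).

(0.0319, 2.1041)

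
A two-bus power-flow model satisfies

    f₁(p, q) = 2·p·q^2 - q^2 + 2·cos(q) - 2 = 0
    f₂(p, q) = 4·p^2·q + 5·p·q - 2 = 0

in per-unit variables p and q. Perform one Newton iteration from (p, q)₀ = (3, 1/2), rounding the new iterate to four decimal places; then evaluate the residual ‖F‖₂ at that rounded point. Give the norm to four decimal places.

6.1640

At (3, 1/2): F = (1.005165, 23.5000).
Jacobian J = [[2·q^2, 4·p·q - 2·q - 2·sin(q)], [8·p·q + 5·q, 4·p^2 + 5·p]].
At the point, J = [[0.5000, 4.041149], [14.5000, 51.0000]] (det J = -33.096659).
Solving J·Δ = −F gives Δ = (-1.3205, -0.0854).
Then the next iterate is (p, q)₁ = (1.6795, 0.4146).
Re-evaluating at (1.6795, 0.4146): F = (0.236051, 6.159486), so ‖F‖₂ = 6.1640.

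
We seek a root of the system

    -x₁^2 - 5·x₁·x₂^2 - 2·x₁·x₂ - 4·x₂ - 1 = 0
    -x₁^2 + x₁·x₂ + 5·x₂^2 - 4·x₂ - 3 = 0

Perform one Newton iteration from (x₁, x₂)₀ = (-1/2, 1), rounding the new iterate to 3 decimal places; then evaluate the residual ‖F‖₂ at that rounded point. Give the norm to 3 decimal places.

2.123

At (-1/2, 1): F = (-1.750, -2.750).
Jacobian J = [[-2·x₁ - 5·x₂^2 - 2·x₂, -10·x₁·x₂ - 2·x₁ - 4], [-2·x₁ + x₂, x₁ + 10·x₂ - 4]].
At the point, J = [[-6.000, 2.000], [2.000, 5.500]] (det J = -37.000).
Solving J·Δ = −F gives Δ = (-0.111, 0.541).
Then the next iterate is (x₁, x₂)₁ = (-0.611, 1.541).
Re-evaluating at (-0.611, 1.541): F = (1.60043, 1.39453), so ‖F‖₂ = 2.123.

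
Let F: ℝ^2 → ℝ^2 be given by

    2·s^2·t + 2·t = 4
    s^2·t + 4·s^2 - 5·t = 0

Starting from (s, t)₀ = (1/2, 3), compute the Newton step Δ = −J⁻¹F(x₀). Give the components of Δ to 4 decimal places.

At (1/2, 3): F = (3.5000, -13.2500).
Jacobian J = [[4·s·t, 2·s^2 + 2], [2·s·t + 8·s, s^2 - 5]].
At the point, J = [[6.0000, 2.5000], [7.0000, -4.7500]] (det J = -46.0000).
Solving J·Δ = −F gives Δ = (0.3587, -2.2609).

(0.3587, -2.2609)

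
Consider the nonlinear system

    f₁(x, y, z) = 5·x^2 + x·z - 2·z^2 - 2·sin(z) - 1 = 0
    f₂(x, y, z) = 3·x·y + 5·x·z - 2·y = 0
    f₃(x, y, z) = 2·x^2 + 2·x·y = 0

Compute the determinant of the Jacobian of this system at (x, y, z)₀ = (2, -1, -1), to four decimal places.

J = [[10·x + z, 0, x - 4·z - 2·cos(z)], [3·y + 5·z, 3·x - 2, 5·x], [4·x + 2·y, 2·x, 0]].
At the point, J = [[19.0000, 0.0000, 4.919395], [-8.0000, 4.0000, 10.0000], [6.0000, 4.0000, 0.0000]].
det J = -1035.4861.

-1035.4861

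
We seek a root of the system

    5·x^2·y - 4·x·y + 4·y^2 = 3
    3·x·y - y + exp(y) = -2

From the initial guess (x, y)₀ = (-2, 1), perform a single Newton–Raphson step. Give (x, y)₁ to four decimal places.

(-10.0225, -5.1539)

At (-2, 1): F = (29.0000, -2.281718).
Jacobian J = [[10·x·y - 4·y, 5·x^2 - 4·x + 8·y], [3·y, 3·x + exp(y) - 1]].
At the point, J = [[-24.0000, 36.0000], [3.0000, -4.281718]] (det J = -5.238764).
Solving J·Δ = −F gives Δ = (-8.0225, -6.1539).
Then the next iterate is (x, y)₁ = (-10.0225, -5.1539).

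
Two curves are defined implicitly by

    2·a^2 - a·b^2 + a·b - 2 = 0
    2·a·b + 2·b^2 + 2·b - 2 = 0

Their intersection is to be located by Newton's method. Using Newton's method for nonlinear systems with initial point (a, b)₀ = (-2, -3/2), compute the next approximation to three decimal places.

At (-2, -3/2): F = (13.500, 5.500).
Jacobian J = [[4·a - b^2 + b, -2·a·b + a], [2·b, 2·a + 4·b + 2]].
At the point, J = [[-11.750, -8.000], [-3.000, -8.000]] (det J = 70.000).
Solving J·Δ = −F gives Δ = (0.914, 0.345).
Then the next iterate is (a, b)₁ = (-1.086, -1.155).

(-1.086, -1.155)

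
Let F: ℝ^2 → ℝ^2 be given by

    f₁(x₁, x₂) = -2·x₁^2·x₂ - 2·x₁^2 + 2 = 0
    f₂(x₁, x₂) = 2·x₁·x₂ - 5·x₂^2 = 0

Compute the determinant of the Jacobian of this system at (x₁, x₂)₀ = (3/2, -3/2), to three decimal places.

40.500

J = [[-4·x₁·x₂ - 4·x₁, -2·x₁^2], [2·x₂, 2·x₁ - 10·x₂]].
At the point, J = [[3.000, -4.500], [-3.000, 18.000]].
det J = 40.500.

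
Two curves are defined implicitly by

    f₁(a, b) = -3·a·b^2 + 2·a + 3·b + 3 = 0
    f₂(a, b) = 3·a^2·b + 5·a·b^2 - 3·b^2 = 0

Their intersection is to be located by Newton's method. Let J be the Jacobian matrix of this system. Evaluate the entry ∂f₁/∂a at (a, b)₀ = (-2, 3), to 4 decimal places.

-25.0000

∂f₁/∂a = -3·b^2 + 2.
At (-2, 3) this is -25.0000.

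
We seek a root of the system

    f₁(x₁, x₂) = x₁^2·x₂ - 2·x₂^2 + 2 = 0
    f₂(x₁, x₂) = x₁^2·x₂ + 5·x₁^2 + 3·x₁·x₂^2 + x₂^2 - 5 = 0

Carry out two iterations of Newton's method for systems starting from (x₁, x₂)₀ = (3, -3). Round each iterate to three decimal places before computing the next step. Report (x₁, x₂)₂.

(1.273, -1.175)

At (3, -3): F = (-43.000, 103.000).
Jacobian J = [[2·x₁·x₂, x₁^2 - 4·x₂], [2·x₁·x₂ + 10·x₁ + 3·x₂^2, x₁^2 + 6·x₁·x₂ + 2·x₂]].
At the point, J = [[-18.000, 21.000], [39.000, -51.000]] (det J = 99.000).
Solving J·Δ = −F gives Δ = (-0.303, 1.788).
Then the next iterate is (x₁, x₂)₁ = (2.697, -1.212).
Round to (2.697, -1.212) and repeat: F = (-9.75374, 35.90736), J = [[-6.53753, 12.12181], [24.83930, -14.76278]].
Δ = (-1.424, 0.037), so (x₁, x₂)₂ = (1.273, -1.175).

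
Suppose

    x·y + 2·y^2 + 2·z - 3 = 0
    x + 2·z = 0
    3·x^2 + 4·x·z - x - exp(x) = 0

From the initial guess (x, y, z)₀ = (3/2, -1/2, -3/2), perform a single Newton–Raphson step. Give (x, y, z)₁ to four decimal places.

(0.8192, -7.9577, -0.4096)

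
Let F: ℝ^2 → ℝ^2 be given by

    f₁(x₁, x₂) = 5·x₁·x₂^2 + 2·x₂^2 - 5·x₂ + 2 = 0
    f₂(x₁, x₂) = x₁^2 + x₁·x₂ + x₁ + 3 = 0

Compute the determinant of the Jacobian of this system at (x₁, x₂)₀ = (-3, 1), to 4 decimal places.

-139.0000

J = [[5·x₂^2, 10·x₁·x₂ + 4·x₂ - 5], [2·x₁ + x₂ + 1, x₁]].
At the point, J = [[5.0000, -31.0000], [-4.0000, -3.0000]].
det J = -139.0000.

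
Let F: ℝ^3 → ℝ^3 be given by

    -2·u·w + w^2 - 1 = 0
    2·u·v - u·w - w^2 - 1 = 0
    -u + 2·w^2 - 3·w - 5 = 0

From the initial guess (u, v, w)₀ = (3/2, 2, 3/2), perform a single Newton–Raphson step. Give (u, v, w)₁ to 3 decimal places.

At (3/2, 2, 3/2): F = (-3.250, 0.500, -6.500).
Jacobian J = [[-2·w, 0, -2·u + 2·w], [2·v - w, 2·u, -u - 2·w], [-1, 0, 4·w - 3]].
At the point, J = [[-3.000, 0.000, 0.000], [2.500, 3.000, -4.500], [-1.000, 0.000, 3.000]] (det J = -27.000).
Solving J·Δ = −F gives Δ = (-1.083, 3.444, 1.806).
Then the next iterate is (u, v, w)₁ = (0.417, 5.444, 3.306).

(0.417, 5.444, 3.306)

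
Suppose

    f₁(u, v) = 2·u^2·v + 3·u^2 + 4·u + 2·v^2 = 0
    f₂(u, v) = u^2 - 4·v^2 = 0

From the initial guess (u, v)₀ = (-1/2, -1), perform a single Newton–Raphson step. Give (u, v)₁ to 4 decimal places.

(0.0427, -0.4634)

At (-1/2, -1): F = (0.2500, -3.7500).
Jacobian J = [[4·u·v + 6·u + 4, 2·u^2 + 4·v], [2·u, -8·v]].
At the point, J = [[3.0000, -3.5000], [-1.0000, 8.0000]] (det J = 20.5000).
Solving J·Δ = −F gives Δ = (0.5427, 0.5366).
Then the next iterate is (u, v)₁ = (0.0427, -0.4634).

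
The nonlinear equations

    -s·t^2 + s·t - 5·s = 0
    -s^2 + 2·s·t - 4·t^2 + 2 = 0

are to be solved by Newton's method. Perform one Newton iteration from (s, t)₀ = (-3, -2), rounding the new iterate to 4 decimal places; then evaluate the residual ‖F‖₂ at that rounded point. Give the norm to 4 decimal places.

At (-3, -2): F = (33.0000, -11.0000).
Jacobian J = [[-t^2 + t - 5, -2·s·t + s], [-2·s + 2·t, 2·s - 8·t]].
At the point, J = [[-11.0000, -15.0000], [2.0000, 10.0000]] (det J = -80.0000).
Solving J·Δ = −F gives Δ = (2.0625, 0.6875).
Then the next iterate is (s, t)₁ = (-0.9375, -1.3125).
Re-evaluating at (-0.9375, -1.3125): F = (7.532959, -3.308594), so ‖F‖₂ = 8.2275.

8.2275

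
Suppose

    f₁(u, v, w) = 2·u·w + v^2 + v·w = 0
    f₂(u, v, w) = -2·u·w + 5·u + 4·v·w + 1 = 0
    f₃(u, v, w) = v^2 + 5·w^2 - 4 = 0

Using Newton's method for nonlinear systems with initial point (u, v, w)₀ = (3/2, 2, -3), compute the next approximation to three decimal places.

At (3/2, 2, -3): F = (-11.000, -6.500, 45.000).
Jacobian J = [[2·w, 2·v + w, 2·u + v], [-2·w + 5, 4·w, -2·u + 4·v], [0, 2·v, 10·w]].
At the point, J = [[-6.000, 1.000, 5.000], [11.000, -12.000, 5.000], [0.000, 4.000, -30.000]] (det J = -1490.000).
Solving J·Δ = −F gives Δ = (-0.765, -0.654, 1.413).
Then the next iterate is (u, v, w)₁ = (0.735, 1.346, -1.587).

(0.735, 1.346, -1.587)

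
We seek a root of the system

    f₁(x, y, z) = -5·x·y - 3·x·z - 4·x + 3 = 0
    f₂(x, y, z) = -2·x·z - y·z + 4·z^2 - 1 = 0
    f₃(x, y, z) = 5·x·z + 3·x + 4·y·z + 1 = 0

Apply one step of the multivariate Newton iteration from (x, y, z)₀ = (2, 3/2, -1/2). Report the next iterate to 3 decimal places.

(0.302, 1.434, -0.393)

At (2, 3/2, -1/2): F = (-17.000, 2.750, -1.000).
Jacobian J = [[-5·y - 3·z - 4, -5·x, -3·x], [-2·z, -z, -2·x - y + 8·z], [5·z + 3, 4·z, 5·x + 4·y]].
At the point, J = [[-10.000, -10.000, -6.000], [1.000, 0.500, -9.500], [0.500, -2.000, 16.000]] (det J = 331.000).
Solving J·Δ = −F gives Δ = (-1.698, -0.066, 0.107).
Then the next iterate is (x, y, z)₁ = (0.302, 1.434, -0.393).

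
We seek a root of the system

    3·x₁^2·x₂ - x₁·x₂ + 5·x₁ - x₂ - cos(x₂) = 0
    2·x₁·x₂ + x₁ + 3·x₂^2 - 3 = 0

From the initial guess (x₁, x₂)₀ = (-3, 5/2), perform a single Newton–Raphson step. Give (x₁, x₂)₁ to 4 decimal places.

At (-3, 5/2): F = (58.301144, -2.2500).
Jacobian J = [[6·x₁·x₂ - x₂ + 5, 3·x₁^2 - x₁ + sin(x₂) - 1], [2·x₂ + 1, 2·x₁ + 6·x₂]].
At the point, J = [[-42.5000, 29.598472], [6.0000, 9.0000]] (det J = -560.090833).
Solving J·Δ = −F gives Δ = (1.0557, -0.4538).
Then the next iterate is (x₁, x₂)₁ = (-1.9443, 2.0462).

(-1.9443, 2.0462)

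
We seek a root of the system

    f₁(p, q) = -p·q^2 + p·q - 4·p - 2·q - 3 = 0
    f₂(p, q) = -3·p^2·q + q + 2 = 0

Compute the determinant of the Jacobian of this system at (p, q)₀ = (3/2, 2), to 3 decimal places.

-82.500

J = [[-q^2 + q - 4, -2·p·q + p - 2], [-6·p·q, -3·p^2 + 1]].
At the point, J = [[-6.000, -6.500], [-18.000, -5.750]].
det J = -82.500.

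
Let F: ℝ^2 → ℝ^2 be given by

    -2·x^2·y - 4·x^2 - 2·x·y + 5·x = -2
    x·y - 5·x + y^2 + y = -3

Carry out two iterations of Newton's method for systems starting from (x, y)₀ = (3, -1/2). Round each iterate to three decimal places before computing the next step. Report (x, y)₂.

(0.997, 0.838)

At (3, -1/2): F = (-7.000, -13.750).
Jacobian J = [[-4·x·y - 8·x - 2·y + 5, -2·x^2 - 2·x], [y - 5, x + 2·y + 1]].
At the point, J = [[-12.000, -24.000], [-5.500, 3.000]] (det J = -168.000).
Solving J·Δ = −F gives Δ = (-2.089, 0.753).
Then the next iterate is (x, y)₁ = (0.911, 0.253).
Round to (0.911, 0.253) and repeat: F = (2.35441, -1.00751), J = [[-3.71593, -3.48184], [-4.747, 2.417]].
Δ = (0.086, 0.585), so (x, y)₂ = (0.997, 0.838).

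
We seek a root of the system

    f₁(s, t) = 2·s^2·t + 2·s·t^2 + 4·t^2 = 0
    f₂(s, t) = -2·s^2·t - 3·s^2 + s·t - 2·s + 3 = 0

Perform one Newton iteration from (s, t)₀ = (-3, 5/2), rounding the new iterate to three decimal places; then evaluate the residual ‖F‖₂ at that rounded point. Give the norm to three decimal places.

At (-3, 5/2): F = (32.500, -70.500).
Jacobian J = [[4·s·t + 2·t^2, 2·s^2 + 4·s·t + 8·t], [-4·s·t - 6·s + t - 2, -2·s^2 + s]].
At the point, J = [[-17.500, 8.000], [48.500, -21.000]] (det J = -20.500).
Solving J·Δ = −F gives Δ = (-5.780, -16.707).
Then the next iterate is (s, t)₁ = (-8.780, -14.207).
Re-evaluating at (-8.780, -14.207): F = (-4927.32459, 2104.42206), so ‖F‖₂ = 5357.903.

5357.903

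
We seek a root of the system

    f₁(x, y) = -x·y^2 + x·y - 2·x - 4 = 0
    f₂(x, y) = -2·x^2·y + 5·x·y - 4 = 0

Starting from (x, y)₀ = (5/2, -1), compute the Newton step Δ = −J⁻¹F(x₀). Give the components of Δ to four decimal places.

(0.8000, 2.2933)

At (5/2, -1): F = (-14.0000, -4.0000).
Jacobian J = [[-y^2 + y - 2, -2·x·y + x], [-4·x·y + 5·y, -2·x^2 + 5·x]].
At the point, J = [[-4.0000, 7.5000], [5.0000, 0.0000]] (det J = -37.5000).
Solving J·Δ = −F gives Δ = (0.8000, 2.2933).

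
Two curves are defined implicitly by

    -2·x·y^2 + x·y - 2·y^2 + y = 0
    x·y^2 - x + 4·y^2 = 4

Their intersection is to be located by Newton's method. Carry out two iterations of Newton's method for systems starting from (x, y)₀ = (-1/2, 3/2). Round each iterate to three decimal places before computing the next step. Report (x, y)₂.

(-0.923, 1.012)

At (-1/2, 3/2): F = (-1.500, 4.375).
Jacobian J = [[-2·y^2 + y, -4·x·y + x - 4·y + 1], [y^2 - 1, 2·x·y + 8·y]].
At the point, J = [[-3.000, -2.500], [1.250, 10.500]] (det J = -28.375).
Solving J·Δ = −F gives Δ = (-0.170, -0.396).
Then the next iterate is (x, y)₁ = (-0.670, 1.104).
Round to (-0.670, 1.104) and repeat: F = (-0.44010, 0.72866), J = [[-1.33363, -1.12728], [0.21882, 7.35264]].
Δ = (-0.253, -0.092), so (x, y)₂ = (-0.923, 1.012).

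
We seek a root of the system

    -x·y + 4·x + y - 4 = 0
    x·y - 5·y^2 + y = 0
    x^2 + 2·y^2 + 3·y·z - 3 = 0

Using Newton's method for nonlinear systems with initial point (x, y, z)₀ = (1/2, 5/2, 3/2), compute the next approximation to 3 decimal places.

At (1/2, 5/2, 3/2): F = (-0.750, -27.500, 21.000).
Jacobian J = [[-y + 4, -x + 1, 0], [y, x - 10·y + 1, 0], [2·x, 4·y + 3·z, 3·y]].
At the point, J = [[1.500, 0.500, 0.000], [2.500, -23.500, 0.000], [1.000, 14.500, 7.500]] (det J = -273.750).
Solving J·Δ = −F gives Δ = (0.860, -1.079, -0.829).
Then the next iterate is (x, y, z)₁ = (1.360, 1.421, 0.671).

(1.360, 1.421, 0.671)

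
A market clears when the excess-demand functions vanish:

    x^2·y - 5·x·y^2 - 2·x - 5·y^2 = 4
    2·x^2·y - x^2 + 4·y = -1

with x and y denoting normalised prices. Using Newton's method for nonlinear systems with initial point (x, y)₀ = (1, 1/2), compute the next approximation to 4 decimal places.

(-0.5556, 0.0000)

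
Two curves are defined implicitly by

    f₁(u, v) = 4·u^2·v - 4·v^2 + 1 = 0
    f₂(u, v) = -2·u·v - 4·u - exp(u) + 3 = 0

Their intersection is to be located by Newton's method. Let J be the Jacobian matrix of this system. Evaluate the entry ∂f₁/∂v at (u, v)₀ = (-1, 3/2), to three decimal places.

∂f₁/∂v = 4·u^2 - 8·v.
At (-1, 3/2) this is -8.000.

-8.000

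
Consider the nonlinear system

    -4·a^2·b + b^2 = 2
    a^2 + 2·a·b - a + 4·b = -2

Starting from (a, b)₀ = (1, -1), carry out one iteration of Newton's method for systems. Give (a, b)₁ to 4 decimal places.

At (1, -1): F = (3.0000, -4.0000).
Jacobian J = [[-8·a·b, -4·a^2 + 2·b], [2·a + 2·b - 1, 2·a + 4]].
At the point, J = [[8.0000, -6.0000], [-1.0000, 6.0000]] (det J = 42.0000).
Solving J·Δ = −F gives Δ = (0.1429, 0.6905).
Then the next iterate is (a, b)₁ = (1.1429, -0.3095).

(1.1429, -0.3095)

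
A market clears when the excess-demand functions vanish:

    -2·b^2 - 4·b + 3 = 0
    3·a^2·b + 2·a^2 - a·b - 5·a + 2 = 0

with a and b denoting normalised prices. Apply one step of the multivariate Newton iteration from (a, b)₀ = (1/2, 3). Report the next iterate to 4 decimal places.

(0.3906, 1.3125)

At (1/2, 3): F = (-27.0000, 0.7500).
Jacobian J = [[0, -4·b - 4], [6·a·b + 4·a - b - 5, 3·a^2 - a]].
At the point, J = [[0.0000, -16.0000], [3.0000, 0.2500]] (det J = 48.0000).
Solving J·Δ = −F gives Δ = (-0.1094, -1.6875).
Then the next iterate is (a, b)₁ = (0.3906, 1.3125).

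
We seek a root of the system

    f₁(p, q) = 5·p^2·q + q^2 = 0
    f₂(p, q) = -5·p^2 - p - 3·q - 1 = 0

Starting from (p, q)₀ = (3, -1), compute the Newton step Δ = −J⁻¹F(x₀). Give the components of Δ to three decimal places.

(-1.483, -0.011)

At (3, -1): F = (-44.000, -46.000).
Jacobian J = [[10·p·q, 5·p^2 + 2·q], [-10·p - 1, -3]].
At the point, J = [[-30.000, 43.000], [-31.000, -3.000]] (det J = 1423.000).
Solving J·Δ = −F gives Δ = (-1.483, -0.011).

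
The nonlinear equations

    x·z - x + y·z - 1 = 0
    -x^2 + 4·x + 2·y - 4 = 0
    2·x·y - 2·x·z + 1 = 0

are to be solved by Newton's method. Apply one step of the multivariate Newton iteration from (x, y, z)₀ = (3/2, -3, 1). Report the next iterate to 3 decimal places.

(1.515, 0.118, 0.412)

At (3/2, -3, 1): F = (-4.000, -6.250, -11.000).
Jacobian J = [[z - 1, z, x + y], [-2·x + 4, 2, 0], [2·y - 2·z, 2·x, -2·x]].
At the point, J = [[0.000, 1.000, -1.500], [1.000, 2.000, 0.000], [-8.000, 3.000, -3.000]] (det J = -25.500).
Solving J·Δ = −F gives Δ = (0.015, 3.118, -0.588).
Then the next iterate is (x, y, z)₁ = (1.515, 0.118, 0.412).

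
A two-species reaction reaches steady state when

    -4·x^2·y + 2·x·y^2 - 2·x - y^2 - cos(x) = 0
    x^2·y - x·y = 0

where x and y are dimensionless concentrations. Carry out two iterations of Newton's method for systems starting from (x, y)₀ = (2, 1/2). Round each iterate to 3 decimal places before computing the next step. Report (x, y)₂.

At (2, 1/2): F = (-10.83385, 1.000).
Jacobian J = [[-8·x·y + 2·y^2 + sin(x) - 2, -4·x^2 + 4·x·y - 2·y], [2·x·y - y, x^2 - x]].
At the point, J = [[-8.59070, -13.000], [1.500, 2.000]] (det J = 2.31859).
Solving J·Δ = −F gives Δ = (3.738, -3.304).
Then the next iterate is (x, y)₁ = (5.738, -2.804).
Round to (5.738, -2.804) and repeat: F = (439.31845, -76.23135), J = [[141.92107, -190.44798], [-29.37470, 27.18664]].
Δ = (-1.483, 1.202), so (x, y)₂ = (4.255, -1.602).

(4.255, -1.602)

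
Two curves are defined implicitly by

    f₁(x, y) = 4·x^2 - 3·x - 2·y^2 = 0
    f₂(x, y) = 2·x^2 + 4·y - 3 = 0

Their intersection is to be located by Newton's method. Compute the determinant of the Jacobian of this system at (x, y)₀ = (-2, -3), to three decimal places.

J = [[8·x - 3, -4·y], [4·x, 4]].
At the point, J = [[-19.000, 12.000], [-8.000, 4.000]].
det J = 20.000.

20.000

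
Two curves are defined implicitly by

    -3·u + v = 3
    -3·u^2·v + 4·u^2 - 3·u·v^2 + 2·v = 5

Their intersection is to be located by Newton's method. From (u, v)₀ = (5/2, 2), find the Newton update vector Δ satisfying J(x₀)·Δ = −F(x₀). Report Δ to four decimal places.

At (5/2, 2): F = (-8.5000, -43.5000).
Jacobian J = [[-3, 1], [-6·u·v + 8·u - 3·v^2, -3·u^2 - 6·u·v + 2]].
At the point, J = [[-3.0000, 1.0000], [-22.0000, -46.7500]] (det J = 162.2500).
Solving J·Δ = −F gives Δ = (-2.7173, 0.3482).

(-2.7173, 0.3482)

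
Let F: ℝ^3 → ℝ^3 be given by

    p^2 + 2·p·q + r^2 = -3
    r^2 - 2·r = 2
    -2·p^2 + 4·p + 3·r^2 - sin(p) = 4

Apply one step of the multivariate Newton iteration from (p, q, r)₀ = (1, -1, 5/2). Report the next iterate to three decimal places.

(37.384, -5.750, 2.750)

At (1, -1, 5/2): F = (8.250, -0.750, 15.90853).
Jacobian J = [[2·p + 2·q, 2·p, 2·r], [0, 0, 2·r - 2], [-4·p - cos(p) + 4, 0, 6·r]].
At the point, J = [[0.000, 2.000, 5.000], [0.000, 0.000, 3.000], [-0.54030, 0.000, 15.000]] (det J = -3.24181).
Solving J·Δ = −F gives Δ = (36.384, -4.750, 0.250).
Then the next iterate is (p, q, r)₁ = (37.384, -5.750, 2.750).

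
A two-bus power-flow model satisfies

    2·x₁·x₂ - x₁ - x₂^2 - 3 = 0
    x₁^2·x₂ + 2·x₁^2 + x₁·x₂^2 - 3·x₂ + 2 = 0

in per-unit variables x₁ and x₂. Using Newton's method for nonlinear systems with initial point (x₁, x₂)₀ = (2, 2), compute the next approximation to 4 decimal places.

(2.3333, -0.9630)

At (2, 2): F = (-1.0000, 20.0000).
Jacobian J = [[2·x₂ - 1, 2·x₁ - 2·x₂], [2·x₁·x₂ + 4·x₁ + x₂^2, x₁^2 + 2·x₁·x₂ - 3]].
At the point, J = [[3.0000, 0.0000], [20.0000, 9.0000]] (det J = 27.0000).
Solving J·Δ = −F gives Δ = (0.3333, -2.9630).
Then the next iterate is (x₁, x₂)₁ = (2.3333, -0.9630).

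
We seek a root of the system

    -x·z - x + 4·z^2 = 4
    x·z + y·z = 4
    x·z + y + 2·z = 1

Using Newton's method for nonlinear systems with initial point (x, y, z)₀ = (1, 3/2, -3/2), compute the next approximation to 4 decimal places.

(-2.0994, -0.0608, -1.1961)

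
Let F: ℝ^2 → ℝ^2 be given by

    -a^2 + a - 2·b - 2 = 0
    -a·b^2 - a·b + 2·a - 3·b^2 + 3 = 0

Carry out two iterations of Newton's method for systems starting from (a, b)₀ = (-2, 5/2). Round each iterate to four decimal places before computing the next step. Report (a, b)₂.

(-0.1873, -0.9298)

At (-2, 5/2): F = (-13.0000, -2.2500).
Jacobian J = [[-2·a + 1, -2], [-b^2 - b + 2, -2·a·b - a - 6·b]].
At the point, J = [[5.0000, -2.0000], [-6.7500, -3.0000]] (det J = -28.5000).
Solving J·Δ = −F gives Δ = (1.2105, -3.4737).
Then the next iterate is (a, b)₁ = (-0.7895, -0.9737).
Round to (-0.7895, -0.9737) and repeat: F = (-1.465410, -1.443493), J = [[2.5790, -2.0000], [2.025608, 5.094228]].
Δ = (0.6022, 0.0439), so (a, b)₂ = (-0.1873, -0.9298).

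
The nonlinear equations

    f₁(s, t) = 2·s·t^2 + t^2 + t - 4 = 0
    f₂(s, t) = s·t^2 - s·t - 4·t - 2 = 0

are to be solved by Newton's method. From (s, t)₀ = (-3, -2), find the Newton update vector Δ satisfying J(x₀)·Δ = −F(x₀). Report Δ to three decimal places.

(-0.895, 1.579)

At (-3, -2): F = (-26.000, -12.000).
Jacobian J = [[2·t^2, 4·s·t + 2·t + 1], [t^2 - t, 2·s·t - s - 4]].
At the point, J = [[8.000, 21.000], [6.000, 11.000]] (det J = -38.000).
Solving J·Δ = −F gives Δ = (-0.895, 1.579).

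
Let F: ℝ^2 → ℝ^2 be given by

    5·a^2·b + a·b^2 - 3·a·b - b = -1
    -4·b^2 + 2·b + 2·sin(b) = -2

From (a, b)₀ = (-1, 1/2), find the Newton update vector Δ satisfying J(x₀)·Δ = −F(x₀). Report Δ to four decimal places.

(12.2817, 12.0851)

At (-1, 1/2): F = (4.2500, 2.958851).
Jacobian J = [[10·a·b + b^2 - 3·b, 5·a^2 + 2·a·b - 3·a - 1], [0, -8·b + 2·cos(b) + 2]].
At the point, J = [[-6.2500, 6.0000], [0.0000, -0.244835]] (det J = 1.530218).
Solving J·Δ = −F gives Δ = (12.2817, 12.0851).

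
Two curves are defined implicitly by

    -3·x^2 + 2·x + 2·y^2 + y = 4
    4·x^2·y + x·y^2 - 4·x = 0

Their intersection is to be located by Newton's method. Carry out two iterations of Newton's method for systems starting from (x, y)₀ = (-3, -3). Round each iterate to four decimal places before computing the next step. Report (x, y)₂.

(-0.9805, -2.2229)

At (-3, -3): F = (-22.0000, -123.0000).
Jacobian J = [[-6·x + 2, 4·y + 1], [8·x·y + y^2 - 4, 4·x^2 + 2·x·y]].
At the point, J = [[20.0000, -11.0000], [77.0000, 54.0000]] (det J = 1927.0000).
Solving J·Δ = −F gives Δ = (1.3186, 0.3975).
Then the next iterate is (x, y)₁ = (-1.6814, -2.6025).
Round to (-1.6814, -2.6025) and repeat: F = (-4.900605, -34.092706), J = [[12.0884, -9.4100], [37.779754, 20.060111]].
Δ = (0.7009, 0.3796), so (x, y)₂ = (-0.9805, -2.2229).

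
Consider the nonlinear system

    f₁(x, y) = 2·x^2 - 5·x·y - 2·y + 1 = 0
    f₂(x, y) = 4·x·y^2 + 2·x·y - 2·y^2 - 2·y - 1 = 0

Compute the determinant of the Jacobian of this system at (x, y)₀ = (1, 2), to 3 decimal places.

92.000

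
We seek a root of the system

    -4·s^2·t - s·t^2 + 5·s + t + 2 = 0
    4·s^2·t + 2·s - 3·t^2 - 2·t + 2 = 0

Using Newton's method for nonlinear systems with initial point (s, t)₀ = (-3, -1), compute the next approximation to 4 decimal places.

At (-3, -1): F = (25.0000, -41.0000).
Jacobian J = [[-8·s·t - t^2 + 5, -4·s^2 - 2·s·t + 1], [8·s·t + 2, 4·s^2 - 6·t - 2]].
At the point, J = [[-20.0000, -41.0000], [26.0000, 40.0000]] (det J = 266.0000).
Solving J·Δ = −F gives Δ = (2.5602, -0.6391).
Then the next iterate is (s, t)₁ = (-0.4398, -1.6391).

(-0.4398, -1.6391)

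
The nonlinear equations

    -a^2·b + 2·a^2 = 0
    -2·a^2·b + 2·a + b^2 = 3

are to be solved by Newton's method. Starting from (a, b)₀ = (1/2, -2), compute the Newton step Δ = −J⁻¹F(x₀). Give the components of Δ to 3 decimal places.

At (1/2, -2): F = (1.000, 3.000).
Jacobian J = [[-2·a·b + 4·a, -a^2], [-4·a·b + 2, -2·a^2 + 2·b]].
At the point, J = [[4.000, -0.250], [6.000, -4.500]] (det J = -16.500).
Solving J·Δ = −F gives Δ = (-0.227, 0.364).

(-0.227, 0.364)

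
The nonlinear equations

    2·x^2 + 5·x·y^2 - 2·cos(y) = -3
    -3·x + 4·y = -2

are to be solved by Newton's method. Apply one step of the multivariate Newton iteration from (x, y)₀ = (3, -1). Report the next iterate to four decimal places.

(-4.7207, -4.0405)

At (3, -1): F = (34.919395, -11.0000).
Jacobian J = [[4·x + 5·y^2, 10·x·y + 2·sin(y)], [-3, 4]].
At the point, J = [[17.0000, -31.682942], [-3.0000, 4.0000]] (det J = -27.048826).
Solving J·Δ = −F gives Δ = (-7.7207, -3.0405).
Then the next iterate is (x, y)₁ = (-4.7207, -4.0405).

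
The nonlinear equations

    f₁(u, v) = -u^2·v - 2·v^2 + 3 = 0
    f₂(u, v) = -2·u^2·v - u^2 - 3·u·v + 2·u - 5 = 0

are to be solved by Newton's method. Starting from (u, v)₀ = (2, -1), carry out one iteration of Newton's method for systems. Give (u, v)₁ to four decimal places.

At (2, -1): F = (5.0000, 9.0000).
Jacobian J = [[-2·u·v, -u^2 - 4·v], [-4·u·v - 2·u - 3·v + 2, -2·u^2 - 3·u]].
At the point, J = [[4.0000, 0.0000], [9.0000, -14.0000]] (det J = -56.0000).
Solving J·Δ = −F gives Δ = (-1.2500, -0.1607).
Then the next iterate is (u, v)₁ = (0.7500, -1.1607).

(0.7500, -1.1607)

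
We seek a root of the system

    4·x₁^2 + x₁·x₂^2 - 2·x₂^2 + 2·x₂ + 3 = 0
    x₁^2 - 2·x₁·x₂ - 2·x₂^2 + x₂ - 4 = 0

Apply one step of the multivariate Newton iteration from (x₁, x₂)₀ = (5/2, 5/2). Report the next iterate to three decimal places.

(1.372, 1.054)

At (5/2, 5/2): F = (36.125, -20.250).
Jacobian J = [[8·x₁ + x₂^2, 2·x₁·x₂ - 4·x₂ + 2], [2·x₁ - 2·x₂, -2·x₁ - 4·x₂ + 1]].
At the point, J = [[26.250, 4.500], [0.000, -14.000]] (det J = -367.500).
Solving J·Δ = −F gives Δ = (-1.128, -1.446).
Then the next iterate is (x₁, x₂)₁ = (1.372, 1.054).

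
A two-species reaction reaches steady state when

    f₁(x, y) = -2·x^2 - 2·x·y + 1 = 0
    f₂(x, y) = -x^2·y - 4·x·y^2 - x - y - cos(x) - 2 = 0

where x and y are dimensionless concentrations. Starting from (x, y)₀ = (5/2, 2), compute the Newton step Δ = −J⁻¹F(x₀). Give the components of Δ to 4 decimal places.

At (5/2, 2): F = (-21.5000, -58.198856).
Jacobian J = [[-4·x - 2·y, -2·x], [-2·x·y - 4·y^2 + sin(x) - 1, -x^2 - 8·x·y - 1]].
At the point, J = [[-14.0000, -5.0000], [-26.401528, -47.2500]] (det J = 529.492361).
Solving J·Δ = −F gives Δ = (-1.3690, -0.4668).

(-1.3690, -0.4668)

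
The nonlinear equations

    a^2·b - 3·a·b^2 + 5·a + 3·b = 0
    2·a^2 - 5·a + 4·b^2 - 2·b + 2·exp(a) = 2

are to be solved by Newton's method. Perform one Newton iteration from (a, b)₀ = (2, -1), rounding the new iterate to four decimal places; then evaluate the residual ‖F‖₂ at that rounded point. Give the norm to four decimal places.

6.4193

At (2, -1): F = (-3.0000, 16.778112).
Jacobian J = [[2·a·b - 3·b^2 + 5, a^2 - 6·a·b + 3], [4·a + 2·exp(a) - 5, 8·b - 2]].
At the point, J = [[-2.0000, 19.0000], [17.778112, -10.0000]] (det J = -317.784132).
Solving J·Δ = −F gives Δ = (-0.9087, 0.0622).
Then the next iterate is (a, b)₁ = (1.0913, -0.9378).
Re-evaluating at (1.0913, -0.9378): F = (-1.353053, 6.275133), so ‖F‖₂ = 6.4193.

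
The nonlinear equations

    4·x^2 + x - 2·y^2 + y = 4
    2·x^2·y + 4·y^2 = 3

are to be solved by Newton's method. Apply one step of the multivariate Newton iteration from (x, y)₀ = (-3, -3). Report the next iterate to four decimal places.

(-2.3182, -2.4091)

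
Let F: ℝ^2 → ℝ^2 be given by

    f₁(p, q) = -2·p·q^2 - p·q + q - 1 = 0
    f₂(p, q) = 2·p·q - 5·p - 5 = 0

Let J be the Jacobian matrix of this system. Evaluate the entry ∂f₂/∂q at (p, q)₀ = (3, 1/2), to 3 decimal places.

6.000

∂f₂/∂q = 2·p.
At (3, 1/2) this is 6.000.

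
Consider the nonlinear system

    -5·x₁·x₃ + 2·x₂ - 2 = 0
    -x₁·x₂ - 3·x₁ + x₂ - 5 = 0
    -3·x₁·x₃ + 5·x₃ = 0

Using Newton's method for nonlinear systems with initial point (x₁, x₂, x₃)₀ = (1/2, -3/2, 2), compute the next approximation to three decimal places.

(3.397, 21.690, 4.966)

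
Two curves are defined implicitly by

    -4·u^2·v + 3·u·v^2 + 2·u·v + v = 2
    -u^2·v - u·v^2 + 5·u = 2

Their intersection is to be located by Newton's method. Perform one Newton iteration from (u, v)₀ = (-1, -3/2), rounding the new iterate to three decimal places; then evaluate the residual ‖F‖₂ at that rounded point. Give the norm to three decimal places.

At (-1, -3/2): F = (-1.250, -3.250).
Jacobian J = [[-8·u·v + 3·v^2 + 2·v, -4·u^2 + 6·u·v + 2·u + 1], [-2·u·v - v^2 + 5, -u^2 - 2·u·v]].
At the point, J = [[-8.250, 4.000], [-0.250, -4.000]] (det J = 34.000).
Solving J·Δ = −F gives Δ = (-0.529, -0.779).
Then the next iterate is (u, v)₁ = (-1.529, -2.279).
Re-evaluating at (-1.529, -2.279): F = (0.17779, 3.62432), so ‖F‖₂ = 3.629.

3.629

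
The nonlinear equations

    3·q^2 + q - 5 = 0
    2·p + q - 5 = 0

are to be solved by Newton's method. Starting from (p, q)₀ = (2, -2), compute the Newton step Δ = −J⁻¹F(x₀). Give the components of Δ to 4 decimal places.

At (2, -2): F = (5.0000, -3.0000).
Jacobian J = [[0, 6·q + 1], [2, 1]].
At the point, J = [[0.0000, -11.0000], [2.0000, 1.0000]] (det J = 22.0000).
Solving J·Δ = −F gives Δ = (1.2727, 0.4545).

(1.2727, 0.4545)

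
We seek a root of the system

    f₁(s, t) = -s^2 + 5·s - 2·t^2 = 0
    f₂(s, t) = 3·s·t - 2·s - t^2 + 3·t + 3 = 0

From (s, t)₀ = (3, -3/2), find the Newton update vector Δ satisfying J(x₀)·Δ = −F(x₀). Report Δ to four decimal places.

(-6.7500, -1.3750)

At (3, -3/2): F = (1.5000, -23.2500).
Jacobian J = [[-2·s + 5, -4·t], [3·t - 2, 3·s - 2·t + 3]].
At the point, J = [[-1.0000, 6.0000], [-6.5000, 15.0000]] (det J = 24.0000).
Solving J·Δ = −F gives Δ = (-6.7500, -1.3750).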